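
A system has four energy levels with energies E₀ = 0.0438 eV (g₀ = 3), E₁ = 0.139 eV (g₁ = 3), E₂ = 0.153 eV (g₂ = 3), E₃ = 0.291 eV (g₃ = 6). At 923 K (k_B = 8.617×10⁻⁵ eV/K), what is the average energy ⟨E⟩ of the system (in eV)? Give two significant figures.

0.092 eV

k_BT = 8.617×10⁻⁵ × 923 K = 0.07953 eV.
Eᵢ/kT = 0.5507, 1.748, 1.924, 3.659.
Z = Σ gᵢe^(−Eᵢ/kT) = 3·e^(−0.5507) + 3·e^(−1.748) + 3·e^(−1.924) + 6·e^(−3.659) = 1.730 + 0.5224 + 0.4381 + 0.1545 = 2.845.
⟨E⟩ = Σ Eᵢ gᵢe^(−Eᵢ/kT) / Z = (0.0438·1.730 + 0.139·0.5224 + 0.153·0.4381 + 0.291·0.1545) / 2.845 = 0.092 eV.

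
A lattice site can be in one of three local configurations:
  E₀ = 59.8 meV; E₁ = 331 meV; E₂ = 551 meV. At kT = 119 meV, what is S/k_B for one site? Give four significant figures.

Eᵢ/kT = 0.502521, 2.78151, 4.63025.
Z = Σ e^(−Eᵢ/kT) = e^(−0.502521) + e^(−2.78151) + e^(−4.63025) = 0.605004 + 0.0619449 + 0.00975232 = 0.676701.
⟨E⟩ = Σ EᵢPᵢ = 91.7045 meV.
S/k_B = ln Z + ⟨E⟩/kT = ln(0.676701) + 91.7045/119 = -0.390526 + 0.770626 = 0.3801.

0.3801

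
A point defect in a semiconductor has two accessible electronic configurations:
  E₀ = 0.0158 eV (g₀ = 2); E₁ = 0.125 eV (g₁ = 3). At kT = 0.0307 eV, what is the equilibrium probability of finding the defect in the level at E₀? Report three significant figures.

Eᵢ/kT = 0.51466, 4.0717.
Z = Σ gᵢe^(−Eᵢ/kT) = 2·e^(−0.51466) + 3·e^(−4.0717) = 1.1954 + 0.051145 = 1.2465.
P₀ = g₀ e^(−E₀/kT) / Z = 1.1954/1.2465 = 0.959.

0.959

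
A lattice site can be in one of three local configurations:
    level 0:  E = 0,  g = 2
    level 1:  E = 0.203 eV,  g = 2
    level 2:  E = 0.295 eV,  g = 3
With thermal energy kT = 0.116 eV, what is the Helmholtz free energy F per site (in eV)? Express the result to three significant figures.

Eᵢ/kT = 0, 1.7500, 2.5431.
Z = Σ gᵢe^(−Eᵢ/kT) = 2·e^(−0) + 2·e^(−1.7500) + 3·e^(−2.5431) = 2.0000 + 0.34755 + 0.23587 = 2.5834.
F = −kT ln Z = −0.116 × ln(2.5834) = −0.116 × 0.94911 = -0.110 eV.

-0.110 eV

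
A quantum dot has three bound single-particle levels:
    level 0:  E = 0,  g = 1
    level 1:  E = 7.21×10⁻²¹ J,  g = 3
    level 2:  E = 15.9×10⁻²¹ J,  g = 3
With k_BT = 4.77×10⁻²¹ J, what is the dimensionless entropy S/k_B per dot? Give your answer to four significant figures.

Eᵢ/kT = 0, 1.51153, 3.33333.
Z = Σ gᵢe^(−Eᵢ/kT) = 1·e^(−0) + 3·e^(−1.51153) + 3·e^(−3.33333) = 1.00000 + 0.661717 + 0.107022 = 1.76874.
⟨E⟩ = Σ EᵢPᵢ = 3.65946 ×10⁻²¹ J.
S/k_B = ln Z + ⟨E⟩/kT = ln(1.76874) + 3.65946/4.77 = 0.570267 + 0.767182 = 1.337.

1.337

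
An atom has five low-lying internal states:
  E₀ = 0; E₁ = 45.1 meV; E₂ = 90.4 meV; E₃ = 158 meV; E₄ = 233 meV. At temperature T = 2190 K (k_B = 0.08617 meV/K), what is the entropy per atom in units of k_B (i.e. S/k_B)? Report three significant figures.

1.53

k_BT = 0.08617 × 2190 K = 188.71 meV.
Eᵢ/kT = 0, 0.23899, 0.47904, 0.83726, 1.2347.
Z = Σ e^(−Eᵢ/kT) = e^(−0) + e^(−0.23899) + e^(−0.47904) + e^(−0.83726) + e^(−1.2347) = 1.0000 + 0.78742 + 0.61938 + 0.43290 + 0.29092 = 3.1306.
⟨E⟩ = Σ EᵢPᵢ = 72.730 meV.
S/k_B = ln Z + ⟨E⟩/kT = ln(3.1306) + 72.730/188.71 = 1.1412 + 0.38541 = 1.53.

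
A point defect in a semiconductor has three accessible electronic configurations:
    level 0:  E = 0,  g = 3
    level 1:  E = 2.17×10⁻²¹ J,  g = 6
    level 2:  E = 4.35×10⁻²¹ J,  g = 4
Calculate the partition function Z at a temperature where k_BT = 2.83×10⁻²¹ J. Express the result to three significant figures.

Z = 6.65

Eᵢ/kT = 0, 0.76678, 1.5371.
Z = Σ gᵢe^(−Eᵢ/kT) = 3·e^(−0) + 6·e^(−0.76678) + 4·e^(−1.5371) = 3.0000 + 2.7870 + 0.86001 = 6.6470.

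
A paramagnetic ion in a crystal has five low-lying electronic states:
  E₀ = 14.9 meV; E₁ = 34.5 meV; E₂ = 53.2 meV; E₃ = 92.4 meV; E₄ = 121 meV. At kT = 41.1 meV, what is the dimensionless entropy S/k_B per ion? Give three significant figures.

1.32

Eᵢ/kT = 0.36253, 0.83942, 1.2944, 2.2482, 2.9440.
Z = Σ e^(−Eᵢ/kT) = e^(−0.36253) + e^(−0.83942) + e^(−1.2944) + e^(−2.2482) + e^(−2.9440) = 0.69591 + 0.43196 + 0.27406 + 0.10559 + 0.052655 = 1.5602.
⟨E⟩ = Σ EᵢPᵢ = 35.880 meV.
S/k_B = ln Z + ⟨E⟩/kT = ln(1.5602) + 35.880/41.1 = 0.44481 + 0.87299 = 1.32.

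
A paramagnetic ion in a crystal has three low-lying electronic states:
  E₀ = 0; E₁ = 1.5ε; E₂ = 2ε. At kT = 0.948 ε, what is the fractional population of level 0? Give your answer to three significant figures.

Eᵢ/kT = 0, 1.5823, 2.1097.
Z = Σ e^(−Eᵢ/kT) = e^(−0) + e^(−1.5823) + e^(−2.1097) = 1.0000 + 0.20550 + 0.12127 = 1.3268.
P₀ = e^(−E₀/kT) / Z = 1.0000/1.3268 = 0.754.

0.754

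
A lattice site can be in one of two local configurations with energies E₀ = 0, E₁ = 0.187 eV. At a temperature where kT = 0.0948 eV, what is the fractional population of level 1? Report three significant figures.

Eᵢ/kT = 0, 1.9726.
Z = Σ e^(−Eᵢ/kT) = e^(−0) + e^(−1.9726) = 1.0000 + 0.13909 = 1.1391.
P₁ = e^(−E₁/kT) / Z = 0.13909/1.1391 = 0.122.

0.122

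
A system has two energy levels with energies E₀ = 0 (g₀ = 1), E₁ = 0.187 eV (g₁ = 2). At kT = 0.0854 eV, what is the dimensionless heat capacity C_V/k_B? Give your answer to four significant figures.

Eᵢ/kT = 0, 2.18970.
Z = Σ gᵢe^(−Eᵢ/kT) = 1·e^(−0) + 2·e^(−2.18970) = 1.00000 + 0.223901 = 1.22390.
⟨E⟩ = 0.0342099 eV, ⟨E²⟩ = 0.00639725 eV².
C_V/k_B = (⟨E²⟩ − ⟨E⟩²)/(kT)² = (0.00639725 − 0.00117032)/0.00729316 = 0.7167.

0.7167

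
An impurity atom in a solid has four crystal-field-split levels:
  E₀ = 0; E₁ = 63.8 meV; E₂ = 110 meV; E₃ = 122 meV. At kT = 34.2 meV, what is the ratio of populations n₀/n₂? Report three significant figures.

n₀/n₂ = exp[−(E₀−E₂)/kT] = exp(−(-110 meV)/(34.2 meV)) = exp(3.2164) = 24.9.

24.9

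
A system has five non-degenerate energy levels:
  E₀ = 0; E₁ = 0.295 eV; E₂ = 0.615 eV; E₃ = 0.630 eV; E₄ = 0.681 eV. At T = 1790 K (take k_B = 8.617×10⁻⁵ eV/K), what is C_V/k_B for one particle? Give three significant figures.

k_BT = 8.617×10⁻⁵ × 1790 K = 0.15424 eV.
Eᵢ/kT = 0, 1.9126, 3.9873, 4.0845, 4.4152.
Z = Σ e^(−Eᵢ/kT) = e^(−0) + e^(−1.9126) + e^(−3.9873) + e^(−4.0845) + e^(−4.4152) = 1.0000 + 0.14770 + 0.018550 + 0.016832 + 0.012092 = 1.1952.
⟨E⟩ = 0.061763 eV, ⟨E²⟩ = 0.026906 eV².
C_V/k_B = (⟨E²⟩ − ⟨E⟩²)/(kT)² = (0.026906 − 0.0038147)/0.023790 = 0.971.

0.971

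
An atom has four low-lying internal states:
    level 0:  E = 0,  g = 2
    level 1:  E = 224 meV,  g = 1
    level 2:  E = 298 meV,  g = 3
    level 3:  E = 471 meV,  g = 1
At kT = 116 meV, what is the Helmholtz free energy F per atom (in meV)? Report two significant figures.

-100 meV

Eᵢ/kT = 0, 1.931, 2.569, 4.060.
Z = Σ gᵢe^(−Eᵢ/kT) = 2·e^(−0) + 1·e^(−1.931) + 3·e^(−2.569) + 1·e^(−4.060) = 2.000 + 0.1450 + 0.2298 + 0.01725 = 2.392.
F = −kT ln Z = −116 × ln(2.392) = −116 × 0.8721 = -100 meV.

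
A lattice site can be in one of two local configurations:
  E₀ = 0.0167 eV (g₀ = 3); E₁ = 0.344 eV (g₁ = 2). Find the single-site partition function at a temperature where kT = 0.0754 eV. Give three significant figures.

Z = 2.42

Eᵢ/kT = 0.22149, 4.5623.
Z = Σ gᵢe^(−Eᵢ/kT) = 3·e^(−0.22149) + 2·e^(−4.5623) = 2.4040 + 0.020876 = 2.4249.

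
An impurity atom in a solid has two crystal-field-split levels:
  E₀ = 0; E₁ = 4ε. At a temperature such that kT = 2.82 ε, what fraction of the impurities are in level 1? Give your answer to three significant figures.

Eᵢ/kT = 0, 1.4184.
Z = Σ e^(−Eᵢ/kT) = e^(−0) + e^(−1.4184) = 1.0000 + 0.24210 = 1.2421.
P₁ = e^(−E₁/kT) / Z = 0.24210/1.2421 = 0.195.

0.195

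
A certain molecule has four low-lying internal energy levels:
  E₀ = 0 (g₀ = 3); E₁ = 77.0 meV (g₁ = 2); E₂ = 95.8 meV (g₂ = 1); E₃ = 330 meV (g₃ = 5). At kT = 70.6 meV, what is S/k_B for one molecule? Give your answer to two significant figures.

Eᵢ/kT = 0, 1.091, 1.357, 4.674.
Z = Σ gᵢe^(−Eᵢ/kT) = 3·e^(−0) + 2·e^(−1.091) + 1·e^(−1.357) + 5·e^(−4.674) = 3.000 + 0.6718 + 0.2574 + 0.04667 = 3.976.
⟨E⟩ = Σ EᵢPᵢ = 23.09 meV.
S/k_B = ln Z + ⟨E⟩/kT = ln(3.976) + 23.09/70.6 = 1.380 + 0.3271 = 1.7.

1.7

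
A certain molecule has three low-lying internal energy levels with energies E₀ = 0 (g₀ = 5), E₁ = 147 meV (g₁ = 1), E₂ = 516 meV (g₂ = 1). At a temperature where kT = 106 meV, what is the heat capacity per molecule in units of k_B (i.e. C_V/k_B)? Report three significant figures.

0.121

Eᵢ/kT = 0, 1.3868, 4.8679.
Z = Σ gᵢe^(−Eᵢ/kT) = 5·e^(−0) + 1·e^(−1.3868) + 1·e^(−4.8679) = 5.0000 + 0.24987 + 0.0076895 = 5.2576.
⟨E⟩ = 7.7409 meV, ⟨E²⟩ = 1416.4 meV².
C_V/k_B = (⟨E²⟩ − ⟨E⟩²)/(kT)² = (1416.4 − 59.922)/11236 = 0.121.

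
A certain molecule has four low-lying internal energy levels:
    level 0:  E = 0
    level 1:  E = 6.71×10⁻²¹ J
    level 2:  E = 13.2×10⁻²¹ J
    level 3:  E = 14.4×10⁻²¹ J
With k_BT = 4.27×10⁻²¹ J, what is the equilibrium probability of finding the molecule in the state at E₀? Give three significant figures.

0.777

Eᵢ/kT = 0, 1.5714, 3.0913, 3.3724.
Z = Σ e^(−Eᵢ/kT) = e^(−0) + e^(−1.5714) + e^(−3.0913) + e^(−3.3724) = 1.0000 + 0.20775 + 0.045443 + 0.034307 = 1.2875.
P₀ = e^(−E₀/kT) / Z = 1.0000/1.2875 = 0.777.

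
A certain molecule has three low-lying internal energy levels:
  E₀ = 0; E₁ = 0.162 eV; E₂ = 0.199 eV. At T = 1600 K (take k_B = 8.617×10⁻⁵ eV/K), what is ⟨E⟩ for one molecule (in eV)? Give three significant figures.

0.0628 eV

k_BT = 8.617×10⁻⁵ × 1600 K = 0.13787 eV.
Eᵢ/kT = 0, 1.1750, 1.4434.
Z = Σ e^(−Eᵢ/kT) = e^(−0) + e^(−1.1750) + e^(−1.4434) = 1.0000 + 0.30882 + 0.23612 = 1.5449.
⟨E⟩ = Σ Eᵢ e^(−Eᵢ/kT) / Z = (0·1.0000 + 0.162·0.30882 + 0.199·0.23612) / 1.5449 = 0.0628 eV.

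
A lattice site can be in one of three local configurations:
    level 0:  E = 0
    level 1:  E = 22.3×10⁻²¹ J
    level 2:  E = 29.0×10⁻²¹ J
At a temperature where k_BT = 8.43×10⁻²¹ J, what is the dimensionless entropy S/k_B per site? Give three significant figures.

0.368

Eᵢ/kT = 0, 2.6453, 3.4401.
Z = Σ e^(−Eᵢ/kT) = e^(−0) + e^(−2.6453) + e^(−3.4401) = 1.0000 + 0.070984 + 0.032061 = 1.1030.
⟨E⟩ = Σ EᵢPᵢ = 2.2781 ×10⁻²¹ J.
S/k_B = ln Z + ⟨E⟩/kT = ln(1.1030) + 2.2781/8.43 = 0.098034 + 0.27024 = 0.368.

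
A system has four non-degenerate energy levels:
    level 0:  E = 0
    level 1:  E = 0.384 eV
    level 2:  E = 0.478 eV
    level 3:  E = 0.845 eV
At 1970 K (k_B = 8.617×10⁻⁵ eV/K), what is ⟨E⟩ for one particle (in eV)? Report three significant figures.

k_BT = 8.617×10⁻⁵ × 1970 K = 0.16975 eV.
Eᵢ/kT = 0, 2.2622, 2.8159, 4.9779.
Z = Σ e^(−Eᵢ/kT) = e^(−0) + e^(−2.2622) + e^(−2.8159) + e^(−4.9779) = 1.0000 + 0.10412 + 0.059851 + 0.0068885 = 1.1709.
⟨E⟩ = Σ Eᵢ e^(−Eᵢ/kT) / Z = (0·1.0000 + 0.384·0.10412 + 0.478·0.059851 + 0.845·0.0068885) / 1.1709 = 0.0636 eV.

0.0636 eV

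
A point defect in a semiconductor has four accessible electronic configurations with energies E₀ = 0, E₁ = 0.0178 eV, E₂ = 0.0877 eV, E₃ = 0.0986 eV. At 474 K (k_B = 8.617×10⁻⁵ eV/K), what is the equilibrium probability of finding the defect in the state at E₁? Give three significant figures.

0.349

k_BT = 8.617×10⁻⁵ × 474 K = 0.040845 eV.
Eᵢ/kT = 0, 0.43579, 2.1471, 2.4140.
Z = Σ e^(−Eᵢ/kT) = e^(−0) + e^(−0.43579) + e^(−2.1471) + e^(−2.4140) = 1.0000 + 0.64675 + 0.11682 + 0.089457 = 1.8530.
P₁ = e^(−E₁/kT) / Z = 0.64675/1.8530 = 0.349.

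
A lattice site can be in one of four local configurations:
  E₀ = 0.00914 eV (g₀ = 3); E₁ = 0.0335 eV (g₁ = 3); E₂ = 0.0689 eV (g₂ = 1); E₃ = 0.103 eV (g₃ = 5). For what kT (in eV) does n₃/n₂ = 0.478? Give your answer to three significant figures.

0.0145 eV

n₃/n₂ = (g₃/g₂) exp[−(E₃−E₂)/kT] = 0.478.
⇒ (E₃−E₂)/kT = ln((5/1)/0.478) = ln(10.460) = 2.3476.
kT = 0.0341 eV / 2.3476 = 0.0145 eV.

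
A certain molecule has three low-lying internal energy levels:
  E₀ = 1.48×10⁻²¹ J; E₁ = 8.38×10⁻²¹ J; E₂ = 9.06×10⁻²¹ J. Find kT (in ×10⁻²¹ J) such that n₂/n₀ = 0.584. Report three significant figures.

14.1 ×10⁻²¹ J

n₂/n₀ = exp[−(E₂−E₀)/kT] = 0.584.
⇒ (E₂−E₀)/kT = ln(1/0.584) = ln(1.7123) = 0.53784.
kT = 7.58 ×10⁻²¹ J / 0.53784 = 14.1 ×10⁻²¹ J.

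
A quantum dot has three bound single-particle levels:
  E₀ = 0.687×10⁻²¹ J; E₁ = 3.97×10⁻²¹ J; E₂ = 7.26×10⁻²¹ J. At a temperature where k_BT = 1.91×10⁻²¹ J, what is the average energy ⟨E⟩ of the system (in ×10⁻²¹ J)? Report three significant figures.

Eᵢ/kT = 0.35969, 2.0785, 3.8010.
Z = Σ e^(−Eᵢ/kT) = e^(−0.35969) + e^(−2.0785) + e^(−3.8010) = 0.69789 + 0.12512 + 0.022348 = 0.84536.
⟨E⟩ = Σ Eᵢ e^(−Eᵢ/kT) / Z = (0.687·0.69789 + 3.97·0.12512 + 7.26·0.022348) / 0.84536 = 1.35 ×10⁻²¹ J.

1.35 ×10⁻²¹ J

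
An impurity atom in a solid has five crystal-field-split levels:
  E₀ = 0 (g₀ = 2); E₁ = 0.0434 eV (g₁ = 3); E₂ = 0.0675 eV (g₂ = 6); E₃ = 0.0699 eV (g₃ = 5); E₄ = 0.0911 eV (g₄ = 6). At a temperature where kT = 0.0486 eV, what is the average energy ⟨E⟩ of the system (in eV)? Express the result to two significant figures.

Eᵢ/kT = 0, 0.8930, 1.389, 1.438, 1.874.
Z = Σ gᵢe^(−Eᵢ/kT) = 2·e^(−0) + 3·e^(−0.8930) + 6·e^(−1.389) + 5·e^(−1.438) + 6·e^(−1.874) = 2.000 + 1.228 + 1.496 + 1.187 + 0.9211 = 6.832.
⟨E⟩ = Σ Eᵢ gᵢe^(−Eᵢ/kT) / Z = (0·2.000 + 0.0434·1.228 + 0.0675·1.496 + 0.0699·1.187 + 0.0911·0.9211) / 6.832 = 0.047 eV.

0.047 eV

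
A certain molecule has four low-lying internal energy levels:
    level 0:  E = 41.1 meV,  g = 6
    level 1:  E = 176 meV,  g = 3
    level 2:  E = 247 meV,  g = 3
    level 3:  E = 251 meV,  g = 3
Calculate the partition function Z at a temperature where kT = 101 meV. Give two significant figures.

Z = 5.0

Eᵢ/kT = 0.4069, 1.743, 2.446, 2.485.
Z = Σ gᵢe^(−Eᵢ/kT) = 6·e^(−0.4069) + 3·e^(−1.743) + 3·e^(−2.446) + 3·e^(−2.485) = 3.994 + 0.5250 + 0.2599 + 0.2500 = 5.029.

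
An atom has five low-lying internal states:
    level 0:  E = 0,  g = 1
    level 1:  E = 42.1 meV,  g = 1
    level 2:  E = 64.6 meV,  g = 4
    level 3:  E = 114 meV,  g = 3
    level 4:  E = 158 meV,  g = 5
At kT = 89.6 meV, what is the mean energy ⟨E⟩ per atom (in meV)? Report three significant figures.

72.7 meV

Eᵢ/kT = 0, 0.46987, 0.72098, 1.2723, 1.7634.
Z = Σ gᵢe^(−Eᵢ/kT) = 1·e^(−0) + 1·e^(−0.46987) + 4·e^(−0.72098) + 3·e^(−1.2723) + 5·e^(−1.7634) = 1.0000 + 0.62508 + 1.9451 + 0.84056 + 0.85730 = 5.2680.
⟨E⟩ = Σ Eᵢ gᵢe^(−Eᵢ/kT) / Z = (0·1.0000 + 42.1·0.62508 + 64.6·1.9451 + 114·0.84056 + 158·0.85730) / 5.2680 = 72.7 meV.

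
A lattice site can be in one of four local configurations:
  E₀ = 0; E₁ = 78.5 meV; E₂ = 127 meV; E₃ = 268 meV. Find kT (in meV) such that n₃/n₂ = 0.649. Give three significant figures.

n₃/n₂ = exp[−(E₃−E₂)/kT] = 0.649.
⇒ (E₃−E₂)/kT = ln(1/0.649) = ln(1.5408) = 0.43230.
kT = 141 meV / 0.43230 = 326 meV.

326 meV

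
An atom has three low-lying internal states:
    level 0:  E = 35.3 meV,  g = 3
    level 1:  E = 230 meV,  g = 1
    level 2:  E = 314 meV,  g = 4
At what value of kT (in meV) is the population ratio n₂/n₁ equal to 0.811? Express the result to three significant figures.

52.6 meV

n₂/n₁ = (g₂/g₁) exp[−(E₂−E₁)/kT] = 0.811.
⇒ (E₂−E₁)/kT = ln((4/1)/0.811) = ln(4.9322) = 1.5958.
kT = 84 meV / 1.5958 = 52.6 meV.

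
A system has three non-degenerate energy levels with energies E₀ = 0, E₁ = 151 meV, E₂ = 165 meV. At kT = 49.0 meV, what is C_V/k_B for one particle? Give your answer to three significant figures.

Eᵢ/kT = 0, 3.0816, 3.3673.
Z = Σ e^(−Eᵢ/kT) = e^(−0) + e^(−3.0816) + e^(−3.3673) = 1.0000 + 0.045886 + 0.034483 = 1.0804.
⟨E⟩ = 11.679 meV, ⟨E²⟩ = 1837.3 meV².
C_V/k_B = (⟨E²⟩ − ⟨E⟩²)/(kT)² = (1837.3 − 136.40)/2401.0 = 0.708.

0.708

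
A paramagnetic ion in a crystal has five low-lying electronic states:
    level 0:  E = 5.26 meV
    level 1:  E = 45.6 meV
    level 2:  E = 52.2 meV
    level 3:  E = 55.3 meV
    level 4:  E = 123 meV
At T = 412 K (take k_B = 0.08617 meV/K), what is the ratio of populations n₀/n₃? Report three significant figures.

k_BT = 0.08617 × 412 K = 35.502 meV.
n₀/n₃ = exp[−(E₀−E₃)/kT] = exp(−(-50.04 meV)/(35.502 meV)) = exp(1.4095) = 4.09.

4.09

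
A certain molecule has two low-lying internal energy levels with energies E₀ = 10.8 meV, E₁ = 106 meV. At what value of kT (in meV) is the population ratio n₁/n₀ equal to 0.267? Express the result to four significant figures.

72.09 meV

n₁/n₀ = exp[−(E₁−E₀)/kT] = 0.267.
⇒ (E₁−E₀)/kT = ln(1/0.267) = ln(3.74532) = 1.32051.
kT = 95.2 meV / 1.32051 = 72.09 meV.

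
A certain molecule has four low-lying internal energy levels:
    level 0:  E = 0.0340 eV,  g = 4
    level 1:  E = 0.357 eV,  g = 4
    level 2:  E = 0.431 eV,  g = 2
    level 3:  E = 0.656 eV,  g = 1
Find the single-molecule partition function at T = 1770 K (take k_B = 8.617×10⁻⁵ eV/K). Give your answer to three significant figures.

k_BT = 8.617×10⁻⁵ × 1770 K = 0.15252 eV.
Eᵢ/kT = 0.22292, 2.3407, 2.8259, 4.3011.
Z = Σ gᵢe^(−Eᵢ/kT) = 4·e^(−0.22292) + 4·e^(−2.3407) + 2·e^(−2.8259) + 1·e^(−4.3011) = 3.2007 + 0.38504 + 0.11851 + 0.013554 = 3.7178.

Z = 3.72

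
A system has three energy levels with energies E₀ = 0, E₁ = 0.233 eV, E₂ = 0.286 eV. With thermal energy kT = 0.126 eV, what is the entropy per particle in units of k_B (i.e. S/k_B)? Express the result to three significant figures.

Eᵢ/kT = 0, 1.8492, 2.2698.
Z = Σ e^(−Eᵢ/kT) = e^(−0) + e^(−1.8492) + e^(−2.2698) = 1.0000 + 0.15736 + 0.10333 = 1.2607.
⟨E⟩ = Σ EᵢPᵢ = 0.052524 eV.
S/k_B = ln Z + ⟨E⟩/kT = ln(1.2607) + 0.052524/0.126 = 0.23167 + 0.41686 = 0.649.

0.649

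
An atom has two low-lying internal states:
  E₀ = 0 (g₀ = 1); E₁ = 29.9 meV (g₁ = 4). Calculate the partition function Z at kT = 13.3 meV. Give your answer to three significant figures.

Eᵢ/kT = 0, 2.2481.
Z = Σ gᵢe^(−Eᵢ/kT) = 1·e^(−0) + 4·e^(−2.2481) = 1.0000 + 0.42240 = 1.4224.

Z = 1.42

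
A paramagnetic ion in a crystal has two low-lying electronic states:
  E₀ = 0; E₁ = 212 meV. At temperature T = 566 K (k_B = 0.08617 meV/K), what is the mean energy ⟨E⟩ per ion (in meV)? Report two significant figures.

k_BT = 0.08617 × 566 K = 48.77 meV.
Eᵢ/kT = 0, 4.347.
Z = Σ e^(−Eᵢ/kT) = e^(−0) + e^(−4.347) = 1.000 + 0.01295 = 1.013.
⟨E⟩ = Σ Eᵢ e^(−Eᵢ/kT) / Z = (0·1.000 + 212·0.01295) / 1.013 = 2.7 meV.

2.7 meV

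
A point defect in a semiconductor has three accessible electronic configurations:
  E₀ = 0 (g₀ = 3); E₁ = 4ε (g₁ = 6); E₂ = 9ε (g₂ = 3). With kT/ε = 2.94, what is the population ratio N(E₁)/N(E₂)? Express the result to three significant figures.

n₁/n₂ = (g₁/g₂) exp[−(E₁−E₂)/kT] = (6/3) × exp(−(-5ε)/(2.94ε)) = (6/3) × exp(1.7007) = 11.0.

11.0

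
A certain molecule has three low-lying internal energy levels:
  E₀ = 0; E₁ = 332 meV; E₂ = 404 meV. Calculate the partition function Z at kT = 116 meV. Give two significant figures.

Z = 1.1

Eᵢ/kT = 0, 2.862, 3.483.
Z = Σ e^(−Eᵢ/kT) = e^(−0) + e^(−2.862) + e^(−3.483) = 1.000 + 0.05715 + 0.03072 = 1.088.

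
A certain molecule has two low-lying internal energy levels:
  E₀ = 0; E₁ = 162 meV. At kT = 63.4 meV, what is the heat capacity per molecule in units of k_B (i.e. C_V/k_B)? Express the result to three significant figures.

0.437

Eᵢ/kT = 0, 2.5552.
Z = Σ e^(−Eᵢ/kT) = e^(−0) + e^(−2.5552) = 1.0000 + 0.077677 = 1.0777.
⟨E⟩ = 11.676 meV, ⟨E²⟩ = 1891.6 meV².
C_V/k_B = (⟨E²⟩ − ⟨E⟩²)/(kT)² = (1891.6 − 136.33)/4019.6 = 0.437.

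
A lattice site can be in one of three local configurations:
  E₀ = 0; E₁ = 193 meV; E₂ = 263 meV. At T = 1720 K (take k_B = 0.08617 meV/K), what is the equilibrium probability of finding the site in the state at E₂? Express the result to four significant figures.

k_BT = 0.08617 × 1720 K = 148.212 meV.
Eᵢ/kT = 0, 1.30219, 1.77449.
Z = Σ e^(−Eᵢ/kT) = e^(−0) + e^(−1.30219) + e^(−1.77449) = 1.00000 + 0.271936 + 0.169570 = 1.44151.
P₂ = e^(−E₂/kT) / Z = 0.169570/1.44151 = 0.1176.

0.1176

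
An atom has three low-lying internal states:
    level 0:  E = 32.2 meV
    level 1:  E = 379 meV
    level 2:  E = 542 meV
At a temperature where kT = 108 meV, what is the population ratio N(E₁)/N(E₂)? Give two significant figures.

n₁/n₂ = exp[−(E₁−E₂)/kT] = exp(−(-163 meV)/(108 meV)) = exp(1.509) = 4.5.

4.5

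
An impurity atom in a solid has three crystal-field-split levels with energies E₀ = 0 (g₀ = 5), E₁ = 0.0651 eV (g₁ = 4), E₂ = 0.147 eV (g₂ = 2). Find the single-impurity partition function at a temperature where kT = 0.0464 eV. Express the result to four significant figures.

Z = 6.068

Eᵢ/kT = 0, 1.40302, 3.16810.
Z = Σ gᵢe^(−Eᵢ/kT) = 5·e^(−0) + 4·e^(−1.40302) + 2·e^(−3.16810) = 5.00000 + 0.983413 + 0.0841670 = 6.06758.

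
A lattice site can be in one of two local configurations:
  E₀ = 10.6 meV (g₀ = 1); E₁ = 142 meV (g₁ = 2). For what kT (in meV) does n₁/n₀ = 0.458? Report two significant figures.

89 meV

n₁/n₀ = (g₁/g₀) exp[−(E₁−E₀)/kT] = 0.458.
⇒ (E₁−E₀)/kT = ln((2/1)/0.458) = ln(4.367) = 1.474.
kT = 131.4 meV / 1.474 = 89 meV.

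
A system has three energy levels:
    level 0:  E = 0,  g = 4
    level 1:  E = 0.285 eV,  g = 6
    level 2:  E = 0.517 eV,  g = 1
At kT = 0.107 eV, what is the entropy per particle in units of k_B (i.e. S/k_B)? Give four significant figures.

Eᵢ/kT = 0, 2.66355, 4.83178.
Z = Σ gᵢe^(−Eᵢ/kT) = 4·e^(−0) + 6·e^(−2.66355) + 1·e^(−4.83178) = 4.00000 + 0.418202 + 0.00797232 = 4.42617.
⟨E⟩ = Σ EᵢPᵢ = 0.0278591 eV.
S/k_B = ln Z + ⟨E⟩/kT = ln(4.42617) + 0.0278591/0.107 = 1.48753 + 0.260365 = 1.748.

1.748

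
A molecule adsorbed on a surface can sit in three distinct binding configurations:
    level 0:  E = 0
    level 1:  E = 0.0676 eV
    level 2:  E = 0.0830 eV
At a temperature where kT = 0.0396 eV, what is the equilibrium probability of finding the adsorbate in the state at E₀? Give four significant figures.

0.7667

Eᵢ/kT = 0, 1.70707, 2.09596.
Z = Σ e^(−Eᵢ/kT) = e^(−0) + e^(−1.70707) + e^(−2.09596) = 1.00000 + 0.181397 + 0.122952 = 1.30435.
P₀ = e^(−E₀/kT) / Z = 1.00000/1.30435 = 0.7667.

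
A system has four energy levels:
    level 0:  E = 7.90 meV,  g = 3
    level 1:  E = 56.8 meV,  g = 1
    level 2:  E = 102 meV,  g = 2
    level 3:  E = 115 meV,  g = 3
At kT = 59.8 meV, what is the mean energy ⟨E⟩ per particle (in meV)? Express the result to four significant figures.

34.11 meV

Eᵢ/kT = 0.132107, 0.949833, 1.70569, 1.92308.
Z = Σ gᵢe^(−Eᵢ/kT) = 3·e^(−0.132107) + 1·e^(−0.949833) + 2·e^(−1.70569) + 3·e^(−1.92308) = 2.62874 + 0.386806 + 0.363294 + 0.438468 = 3.81731.
⟨E⟩ = Σ Eᵢ gᵢe^(−Eᵢ/kT) / Z = (7.90·2.62874 + 56.8·0.386806 + 102·0.363294 + 115·0.438468) / 3.81731 = 34.11 meV.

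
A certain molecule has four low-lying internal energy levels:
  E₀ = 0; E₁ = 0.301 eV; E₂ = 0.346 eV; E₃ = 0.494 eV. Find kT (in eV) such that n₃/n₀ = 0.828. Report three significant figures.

2.62 eV

n₃/n₀ = exp[−(E₃−E₀)/kT] = 0.828.
⇒ (E₃−E₀)/kT = ln(1/0.828) = ln(1.2077) = 0.18872.
kT = 0.494 eV / 0.18872 = 2.62 eV.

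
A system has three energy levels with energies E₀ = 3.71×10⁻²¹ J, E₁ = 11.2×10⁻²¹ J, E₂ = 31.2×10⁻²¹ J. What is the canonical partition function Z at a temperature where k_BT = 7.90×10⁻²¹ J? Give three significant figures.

Z = 0.887

Eᵢ/kT = 0.46962, 1.4177, 3.9494.
Z = Σ e^(−Eᵢ/kT) = e^(−0.46962) + e^(−1.4177) + e^(−3.9494) = 0.62524 + 0.24227 + 0.019266 = 0.88678.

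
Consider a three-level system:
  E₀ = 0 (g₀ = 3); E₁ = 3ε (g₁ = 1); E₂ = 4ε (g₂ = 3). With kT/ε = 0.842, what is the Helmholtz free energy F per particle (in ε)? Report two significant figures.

-0.94 ε

Eᵢ/kT = 0, 3.563, 4.751.
Z = Σ gᵢe^(−Eᵢ/kT) = 3·e^(−0) + 1·e^(−3.563) + 3·e^(−4.751) = 3.000 + 0.02835 + 0.02593 = 3.054.
F = −kT ln Z = −0.842 × ln(3.054) = −0.842 × 1.116 = -0.94 ε.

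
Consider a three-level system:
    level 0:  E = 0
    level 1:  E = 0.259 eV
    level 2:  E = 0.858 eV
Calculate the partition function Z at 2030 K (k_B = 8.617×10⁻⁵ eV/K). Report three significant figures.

Z = 1.23

k_BT = 8.617×10⁻⁵ × 2030 K = 0.17493 eV.
Eᵢ/kT = 0, 1.4806, 4.9048.
Z = Σ e^(−Eᵢ/kT) = e^(−0) + e^(−1.4806) + e^(−4.9048) = 1.0000 + 0.22750 + 0.0074109 = 1.2349.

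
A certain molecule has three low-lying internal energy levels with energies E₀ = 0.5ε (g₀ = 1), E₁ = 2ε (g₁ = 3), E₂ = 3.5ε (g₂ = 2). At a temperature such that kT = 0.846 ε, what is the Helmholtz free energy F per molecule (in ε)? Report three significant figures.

0.120 ε

Eᵢ/kT = 0.59102, 2.3641, 4.1371.
Z = Σ gᵢe^(−Eᵢ/kT) = 1·e^(−0.59102) + 3·e^(−2.3641) + 2·e^(−4.1371) = 0.55376 + 0.28210 + 0.031938 = 0.86780.
F = −kT ln Z = −0.846 × ln(0.86780) = −0.846 × -0.14179 = 0.120 ε.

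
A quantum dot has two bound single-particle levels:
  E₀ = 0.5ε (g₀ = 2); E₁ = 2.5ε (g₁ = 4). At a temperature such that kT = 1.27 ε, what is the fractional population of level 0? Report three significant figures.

Eᵢ/kT = 0.39370, 1.9685.
Z = Σ gᵢe^(−Eᵢ/kT) = 2·e^(−0.39370) + 4·e^(−1.9685) = 1.3491 + 0.55866 = 1.9078.
P₀ = g₀ e^(−E₀/kT) / Z = 1.3491/1.9078 = 0.707.

0.707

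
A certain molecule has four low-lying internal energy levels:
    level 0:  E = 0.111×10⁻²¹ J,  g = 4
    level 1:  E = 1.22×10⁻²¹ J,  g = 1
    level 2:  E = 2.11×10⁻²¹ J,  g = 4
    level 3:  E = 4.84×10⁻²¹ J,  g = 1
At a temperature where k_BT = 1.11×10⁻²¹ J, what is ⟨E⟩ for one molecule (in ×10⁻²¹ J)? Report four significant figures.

Eᵢ/kT = 0.100000, 1.09910, 1.90090, 4.36036.
Z = Σ gᵢe^(−Eᵢ/kT) = 4·e^(−0.100000) + 1·e^(−1.09910) + 4·e^(−1.90090) + 1·e^(−4.36036) = 3.61935 + 0.333171 + 0.597736 + 0.0127738 = 4.56303.
⟨E⟩ = Σ Eᵢ gᵢe^(−Eᵢ/kT) / Z = (0.111·3.61935 + 1.22·0.333171 + 2.11·0.597736 + 4.84·0.0127738) / 4.56303 = 0.4671 ×10⁻²¹ J.

0.4671 ×10⁻²¹ J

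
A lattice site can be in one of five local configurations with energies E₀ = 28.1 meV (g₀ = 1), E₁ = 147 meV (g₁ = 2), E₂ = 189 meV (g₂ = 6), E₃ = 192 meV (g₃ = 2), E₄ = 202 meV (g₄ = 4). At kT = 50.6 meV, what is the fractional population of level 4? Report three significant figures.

0.0781

Eᵢ/kT = 0.55534, 2.9051, 3.7352, 3.7945, 3.9921.
Z = Σ gᵢe^(−Eᵢ/kT) = 1·e^(−0.55534) + 2·e^(−2.9051) + 6·e^(−3.7352) + 2·e^(−3.7945) + 4·e^(−3.9921) = 0.57388 + 0.10949 + 0.14321 + 0.044988 + 0.073844 = 0.94541.
P₄ = g₄ e^(−E₄/kT) / Z = 0.073844/0.94541 = 0.0781.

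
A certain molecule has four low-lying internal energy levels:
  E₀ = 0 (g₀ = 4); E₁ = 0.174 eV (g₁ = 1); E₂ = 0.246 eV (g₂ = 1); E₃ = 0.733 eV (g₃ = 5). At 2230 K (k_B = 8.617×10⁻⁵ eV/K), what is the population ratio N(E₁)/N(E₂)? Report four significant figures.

k_BT = 8.617×10⁻⁵ × 2230 K = 0.192159 eV.
n₁/n₂ = (g₁/g₂) exp[−(E₁−E₂)/kT] = (1/1) × exp(−(-0.072 eV)/(0.192159 eV)) = (1/1) × exp(0.374690) = 1.455.

1.455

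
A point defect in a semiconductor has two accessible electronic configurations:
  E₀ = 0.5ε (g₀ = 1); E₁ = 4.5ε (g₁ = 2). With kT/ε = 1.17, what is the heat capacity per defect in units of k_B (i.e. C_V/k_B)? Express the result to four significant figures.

0.6744

Eᵢ/kT = 0.427350, 3.84615.
Z = Σ gᵢe^(−Eᵢ/kT) = 1·e^(−0.427350) + 2·e^(−3.84615) = 0.652235 + 0.0427236 = 0.694959.
⟨E⟩ = 0.745905 ε, ⟨E²⟩ = 1.47953 ε².
C_V/k_B = (⟨E²⟩ − ⟨E⟩²)/(kT)² = (1.47953 − 0.556374)/1.36890 = 0.6744.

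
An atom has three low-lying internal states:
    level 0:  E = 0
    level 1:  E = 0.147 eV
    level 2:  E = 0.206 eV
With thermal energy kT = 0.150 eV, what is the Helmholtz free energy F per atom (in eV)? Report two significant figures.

Eᵢ/kT = 0, 0.9800, 1.373.
Z = Σ e^(−Eᵢ/kT) = e^(−0) + e^(−0.9800) + e^(−1.373) = 1.000 + 0.3753 + 0.2533 = 1.629.
F = −kT ln Z = −0.150 × ln(1.629) = −0.150 × 0.4880 = -0.073 eV.

-0.073 eV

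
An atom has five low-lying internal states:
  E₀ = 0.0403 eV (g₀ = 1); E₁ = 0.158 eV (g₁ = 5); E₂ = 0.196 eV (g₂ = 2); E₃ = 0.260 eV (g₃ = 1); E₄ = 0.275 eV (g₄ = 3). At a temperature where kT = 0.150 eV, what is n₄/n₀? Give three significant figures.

0.627

n₄/n₀ = (g₄/g₀) exp[−(E₄−E₀)/kT] = (3/1) × exp(−(0.2347 eV)/(0.150 eV)) = (3/1) × exp(-1.5647) = 0.627.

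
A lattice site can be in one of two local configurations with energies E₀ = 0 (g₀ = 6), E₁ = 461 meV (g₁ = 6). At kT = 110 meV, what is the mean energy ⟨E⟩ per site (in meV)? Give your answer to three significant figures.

6.87 meV

Eᵢ/kT = 0, 4.1909.
Z = Σ gᵢe^(−Eᵢ/kT) = 6·e^(−0) + 6·e^(−4.1909) = 6.0000 + 0.090796 = 6.0908.
⟨E⟩ = Σ Eᵢ gᵢe^(−Eᵢ/kT) / Z = (0·6.0000 + 461·0.090796) / 6.0908 = 6.87 meV.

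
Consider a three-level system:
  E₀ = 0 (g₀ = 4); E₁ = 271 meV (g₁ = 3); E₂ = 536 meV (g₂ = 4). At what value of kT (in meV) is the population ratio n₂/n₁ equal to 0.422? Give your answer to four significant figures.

n₂/n₁ = (g₂/g₁) exp[−(E₂−E₁)/kT] = 0.422.
⇒ (E₂−E₁)/kT = ln((4/3)/0.422) = ln(3.15956) = 1.15043.
kT = 265 meV / 1.15043 = 230.3 meV.

230.3 meV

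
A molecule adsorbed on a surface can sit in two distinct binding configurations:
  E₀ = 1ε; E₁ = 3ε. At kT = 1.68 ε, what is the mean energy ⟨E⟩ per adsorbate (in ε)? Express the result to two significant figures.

1.5 ε

Eᵢ/kT = 0.5952, 1.786.
Z = Σ e^(−Eᵢ/kT) = e^(−0.5952) + e^(−1.786) = 0.5515 + 0.1676 = 0.7191.
⟨E⟩ = Σ Eᵢ e^(−Eᵢ/kT) / Z = (1·0.5515 + 3·0.1676) / 0.7191 = 1.5 ε.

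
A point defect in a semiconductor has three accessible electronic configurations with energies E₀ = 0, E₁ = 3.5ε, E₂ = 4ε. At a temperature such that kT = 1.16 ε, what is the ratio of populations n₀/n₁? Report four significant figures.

n₀/n₁ = exp[−(E₀−E₁)/kT] = exp(−(-3.5ε)/(1.16ε)) = exp(3.01724) = 20.43.

20.43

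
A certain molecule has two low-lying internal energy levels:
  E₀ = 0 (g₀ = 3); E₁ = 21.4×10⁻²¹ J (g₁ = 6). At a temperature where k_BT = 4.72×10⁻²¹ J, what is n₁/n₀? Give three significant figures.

n₁/n₀ = (g₁/g₀) exp[−(E₁−E₀)/kT] = (6/3) × exp(−(21.4 ×10⁻²¹ J)/(4.72 ×10⁻²¹ J)) = (6/3) × exp(-4.5339) = 0.0215.

0.0215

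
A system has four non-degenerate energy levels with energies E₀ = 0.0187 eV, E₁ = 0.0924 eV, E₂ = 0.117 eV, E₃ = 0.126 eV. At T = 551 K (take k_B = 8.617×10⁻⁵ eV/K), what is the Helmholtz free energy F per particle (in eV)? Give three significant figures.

k_BT = 8.617×10⁻⁵ × 551 K = 0.047480 eV.
Eᵢ/kT = 0.39385, 1.9461, 2.4642, 2.6537.
Z = Σ e^(−Eᵢ/kT) = e^(−0.39385) + e^(−1.9461) + e^(−2.4642) + e^(−2.6537) = 0.67446 + 0.14283 + 0.085077 + 0.070390 = 0.97276.
F = −kT ln Z = −0.047480 × ln(0.97276) = −0.047480 × -0.027618 = 0.00131 eV.

0.00131 eV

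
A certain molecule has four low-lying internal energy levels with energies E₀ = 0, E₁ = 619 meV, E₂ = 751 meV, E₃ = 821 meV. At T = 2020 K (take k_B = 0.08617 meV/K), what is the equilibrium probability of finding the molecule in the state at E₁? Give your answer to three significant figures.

0.0272

k_BT = 0.08617 × 2020 K = 174.06 meV.
Eᵢ/kT = 0, 3.5562, 4.3146, 4.7168.
Z = Σ e^(−Eᵢ/kT) = e^(−0) + e^(−3.5562) + e^(−4.3146) + e^(−4.7168) = 1.0000 + 0.028547 + 0.013372 + 0.0089438 = 1.0509.
P₁ = e^(−E₁/kT) / Z = 0.028547/1.0509 = 0.0272.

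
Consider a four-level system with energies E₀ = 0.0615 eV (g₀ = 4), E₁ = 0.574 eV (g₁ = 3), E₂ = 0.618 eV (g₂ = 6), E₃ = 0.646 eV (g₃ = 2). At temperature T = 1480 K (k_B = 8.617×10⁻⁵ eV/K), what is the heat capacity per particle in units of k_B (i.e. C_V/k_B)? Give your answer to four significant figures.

k_BT = 8.617×10⁻⁵ × 1480 K = 0.127532 eV.
Eᵢ/kT = 0.482232, 4.50083, 4.84584, 5.06540.
Z = Σ gᵢe^(−Eᵢ/kT) = 4·e^(−0.482232) + 3·e^(−4.50083) + 6·e^(−4.84584) + 2·e^(−5.06540) = 2.46962 + 0.0332993 + 0.0471661 + 0.0126228 = 2.56271.
⟨E⟩ = 0.0812805 eV, ⟨E²⟩ = 0.0170107 eV².
C_V/k_B = (⟨E²⟩ − ⟨E⟩²)/(kT)² = (0.0170107 − 0.00660652)/0.0162644 = 0.6397.

0.6397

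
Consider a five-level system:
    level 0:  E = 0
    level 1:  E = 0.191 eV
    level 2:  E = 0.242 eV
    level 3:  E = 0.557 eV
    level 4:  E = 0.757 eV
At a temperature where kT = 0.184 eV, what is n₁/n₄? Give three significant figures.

21.7

n₁/n₄ = exp[−(E₁−E₄)/kT] = exp(−(-0.566 eV)/(0.184 eV)) = exp(3.0761) = 21.7.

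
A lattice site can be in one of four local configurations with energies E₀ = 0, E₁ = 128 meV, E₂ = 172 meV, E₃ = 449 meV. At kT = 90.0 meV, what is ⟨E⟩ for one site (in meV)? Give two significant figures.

43 meV

Eᵢ/kT = 0, 1.422, 1.911, 4.989.
Z = Σ e^(−Eᵢ/kT) = e^(−0) + e^(−1.422) + e^(−1.911) + e^(−4.989) = 1.000 + 0.2412 + 0.1479 + 0.006812 = 1.396.
⟨E⟩ = Σ Eᵢ e^(−Eᵢ/kT) / Z = (0·1.000 + 128·0.2412 + 172·0.1479 + 449·0.006812) / 1.396 = 43 meV.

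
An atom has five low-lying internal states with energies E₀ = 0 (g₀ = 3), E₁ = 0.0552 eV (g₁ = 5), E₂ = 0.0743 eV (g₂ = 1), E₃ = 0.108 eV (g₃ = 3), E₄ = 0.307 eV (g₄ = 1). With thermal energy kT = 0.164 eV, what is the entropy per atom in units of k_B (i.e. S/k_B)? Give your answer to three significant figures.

2.50

Eᵢ/kT = 0, 0.33659, 0.45305, 0.65854, 1.8720.
Z = Σ gᵢe^(−Eᵢ/kT) = 3·e^(−0) + 5·e^(−0.33659) + 1·e^(−0.45305) + 3·e^(−0.65854) + 1·e^(−1.8720) = 3.0000 + 3.5710 + 0.63569 + 1.5528 + 0.15382 = 8.9133.
⟨E⟩ = Σ EᵢPᵢ = 0.051527 eV.
S/k_B = ln Z + ⟨E⟩/kT = ln(8.9133) + 0.051527/0.164 = 2.1875 + 0.31419 = 2.50.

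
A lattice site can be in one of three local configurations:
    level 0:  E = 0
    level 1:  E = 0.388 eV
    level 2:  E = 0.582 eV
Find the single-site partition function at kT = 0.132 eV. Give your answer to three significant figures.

Eᵢ/kT = 0, 2.9394, 4.4091.
Z = Σ e^(−Eᵢ/kT) = e^(−0) + e^(−2.9394) + e^(−4.4091) = 1.0000 + 0.052897 + 0.012166 = 1.0651.

Z = 1.07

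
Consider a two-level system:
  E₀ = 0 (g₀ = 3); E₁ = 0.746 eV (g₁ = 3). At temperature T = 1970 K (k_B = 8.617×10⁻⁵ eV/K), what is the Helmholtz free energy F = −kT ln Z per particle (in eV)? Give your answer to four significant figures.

-0.1886 eV

k_BT = 8.617×10⁻⁵ × 1970 K = 0.169755 eV.
Eᵢ/kT = 0, 4.39457.
Z = Σ gᵢe^(−Eᵢ/kT) = 3·e^(−0) + 3·e^(−4.39457) = 3.00000 + 0.0370326 = 3.03703.
F = −kT ln Z = −0.169755 × ln(3.03703) = −0.169755 × 1.11088 = -0.1886 eV.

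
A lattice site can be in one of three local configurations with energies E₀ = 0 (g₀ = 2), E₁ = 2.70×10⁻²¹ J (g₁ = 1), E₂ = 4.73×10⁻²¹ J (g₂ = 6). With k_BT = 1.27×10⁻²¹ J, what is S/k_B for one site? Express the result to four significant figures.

Eᵢ/kT = 0, 2.12598, 3.72441.
Z = Σ gᵢe^(−Eᵢ/kT) = 2·e^(−0) + 1·e^(−2.12598) + 6·e^(−3.72441) = 2.00000 + 0.119316 + 0.144764 = 2.26408.
⟨E⟩ = Σ EᵢPᵢ = 0.444722 ×10⁻²¹ J.
S/k_B = ln Z + ⟨E⟩/kT = ln(2.26408) + 0.444722/1.27 = 0.817168 + 0.350175 = 1.167.

1.167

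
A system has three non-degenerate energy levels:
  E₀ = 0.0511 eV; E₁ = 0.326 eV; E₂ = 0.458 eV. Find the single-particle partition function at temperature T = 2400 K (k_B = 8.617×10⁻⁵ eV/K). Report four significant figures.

Z = 1.097

k_BT = 8.617×10⁻⁵ × 2400 K = 0.206808 eV.
Eᵢ/kT = 0.247089, 1.57634, 2.21461.
Z = Σ e^(−Eᵢ/kT) = e^(−0.247089) + e^(−1.57634) + e^(−2.21461) = 0.781071 + 0.206730 + 0.109196 = 1.09700.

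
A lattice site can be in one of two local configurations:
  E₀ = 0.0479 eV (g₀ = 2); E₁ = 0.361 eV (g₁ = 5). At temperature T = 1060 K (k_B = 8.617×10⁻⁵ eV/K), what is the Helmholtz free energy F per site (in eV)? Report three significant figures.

-0.0225 eV

k_BT = 8.617×10⁻⁵ × 1060 K = 0.091340 eV.
Eᵢ/kT = 0.52441, 3.9523.
Z = Σ gᵢe^(−Eᵢ/kT) = 2·e^(−0.52441) + 5·e^(−3.9523) = 1.1838 + 0.096052 = 1.2799.
F = −kT ln Z = −0.091340 × ln(1.2799) = −0.091340 × 0.24678 = -0.0225 eV.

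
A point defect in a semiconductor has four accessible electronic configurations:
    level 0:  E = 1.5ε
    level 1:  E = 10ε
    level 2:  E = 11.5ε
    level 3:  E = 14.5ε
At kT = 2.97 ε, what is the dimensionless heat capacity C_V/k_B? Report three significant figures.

0.904

Eᵢ/kT = 0.50505, 3.3670, 3.8721, 4.8822.
Z = Σ e^(−Eᵢ/kT) = e^(−0.50505) + e^(−3.3670) + e^(−3.8721) + e^(−4.8822) = 0.60348 + 0.034493 + 0.020815 + 0.0075803 = 0.66637.
⟨E⟩ = 2.4002 ε, ⟨E²⟩ = 13.737 ε².
C_V/k_B = (⟨E²⟩ − ⟨E⟩²)/(kT)² = (13.737 − 5.7610)/8.8209 = 0.904.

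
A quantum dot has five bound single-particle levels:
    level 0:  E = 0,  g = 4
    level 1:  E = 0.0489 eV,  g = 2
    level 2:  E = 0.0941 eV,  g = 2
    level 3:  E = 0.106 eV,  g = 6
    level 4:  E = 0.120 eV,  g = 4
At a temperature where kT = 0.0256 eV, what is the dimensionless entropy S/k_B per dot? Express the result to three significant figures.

1.79

Eᵢ/kT = 0, 1.9102, 3.6758, 4.1406, 4.6875.
Z = Σ gᵢe^(−Eᵢ/kT) = 4·e^(−0) + 2·e^(−1.9102) + 2·e^(−3.6758) + 6·e^(−4.1406) + 4·e^(−4.6875) = 4.0000 + 0.29610 + 0.050658 + 0.095480 + 0.036839 = 4.4791.
⟨E⟩ = Σ EᵢPᵢ = 0.0075434 eV.
S/k_B = ln Z + ⟨E⟩/kT = ln(4.4791) + 0.0075434/0.0256 = 1.4994 + 0.29466 = 1.79.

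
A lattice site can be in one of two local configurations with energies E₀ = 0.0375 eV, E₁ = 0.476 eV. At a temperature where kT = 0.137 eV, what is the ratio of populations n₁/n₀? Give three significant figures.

0.0407

n₁/n₀ = exp[−(E₁−E₀)/kT] = exp(−(0.4385 eV)/(0.137 eV)) = exp(-3.2007) = 0.0407.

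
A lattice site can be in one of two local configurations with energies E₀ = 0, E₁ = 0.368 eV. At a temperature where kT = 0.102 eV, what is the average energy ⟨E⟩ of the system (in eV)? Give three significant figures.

0.00971 eV

Eᵢ/kT = 0, 3.6078.
Z = Σ e^(−Eᵢ/kT) = e^(−0) + e^(−3.6078) = 1.0000 + 0.027111 = 1.0271.
⟨E⟩ = Σ Eᵢ e^(−Eᵢ/kT) / Z = (0·1.0000 + 0.368·0.027111) / 1.0271 = 0.00971 eV.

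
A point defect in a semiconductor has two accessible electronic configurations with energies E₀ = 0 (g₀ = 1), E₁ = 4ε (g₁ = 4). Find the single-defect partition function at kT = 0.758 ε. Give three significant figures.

Z = 1.02

Eᵢ/kT = 0, 5.2770.
Z = Σ gᵢe^(−Eᵢ/kT) = 1·e^(−0) + 4·e^(−5.2770) = 1.0000 + 0.020431 = 1.0204.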